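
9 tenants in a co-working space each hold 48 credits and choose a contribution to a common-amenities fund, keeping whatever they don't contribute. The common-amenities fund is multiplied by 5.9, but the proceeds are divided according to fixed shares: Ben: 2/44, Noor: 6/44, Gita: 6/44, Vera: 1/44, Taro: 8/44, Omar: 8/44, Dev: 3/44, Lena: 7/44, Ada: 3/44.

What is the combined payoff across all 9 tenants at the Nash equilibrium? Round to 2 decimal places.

902.40 credits

For player j, contributing a unit is worthwhile iff 5.9 × (j's share) ≥ 1, i.e. iff j's share is at least 0.1695.
The shares above 0.1695 belong to Taro and Omar, contributing 48 each; the remaining 7 contribute 0. Total contributed: 96.
The common-amenities fund pays out 5.9 × 96 = 566.40 in total (split across the unequal shares, but the aggregate is all that matters for the group sum).
The 7 free-riders keep 48 each, adding 336. Group total = 336 + 566.40 = 902.40.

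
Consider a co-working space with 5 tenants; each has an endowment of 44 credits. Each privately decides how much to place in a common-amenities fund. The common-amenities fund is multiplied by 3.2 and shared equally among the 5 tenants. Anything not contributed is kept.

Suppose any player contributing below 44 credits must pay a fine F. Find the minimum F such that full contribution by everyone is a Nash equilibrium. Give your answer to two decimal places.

Given the others contribute fully, the best deviation is to contribute 0 (any partial contribution still incurs the fine and gives up units whose private return 0.6400 is below 1).
Deviating from 44 to 0 saves 44 credits but forfeits the deviator's share of the drop in the common-amenities fund: 3.2/5 × 44 = 28.16.
So the deviation gain is 44 − 28.16 = 15.84, and the fine must be at least 15.84 credits to wipe it out.

15.84 credits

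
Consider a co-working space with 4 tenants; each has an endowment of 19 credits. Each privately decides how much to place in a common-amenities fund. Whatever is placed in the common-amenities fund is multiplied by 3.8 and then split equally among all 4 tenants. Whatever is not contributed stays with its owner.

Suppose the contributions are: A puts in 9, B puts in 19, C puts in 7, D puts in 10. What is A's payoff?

Total contributed: 9 + 19 + 7 + 10 = 45.
Each receives 3.8 × 45 / 4 = 42.75 from the common-amenities fund.
A keeps 19 − 9 = 10, so A's payoff is 10 + 42.75 = 52.75.

52.75 credits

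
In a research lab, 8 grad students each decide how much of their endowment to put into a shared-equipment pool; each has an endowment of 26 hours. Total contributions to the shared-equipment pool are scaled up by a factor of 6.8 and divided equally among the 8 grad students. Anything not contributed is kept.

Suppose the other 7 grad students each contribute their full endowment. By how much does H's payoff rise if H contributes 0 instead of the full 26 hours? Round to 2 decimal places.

3.90 hours

Switching from a contribution of 26 to 0 lets H keep an extra 26 hours, but lowers the shared-equipment pool by 26, which costs H their own share of that drop: 6.8/8 × 26 = 22.10.
Net gain = 26 − 22.10 = 3.90. The private return per contributed unit (0.8500) is below 1, so free-riding is indeed the best response regardless of what the others do.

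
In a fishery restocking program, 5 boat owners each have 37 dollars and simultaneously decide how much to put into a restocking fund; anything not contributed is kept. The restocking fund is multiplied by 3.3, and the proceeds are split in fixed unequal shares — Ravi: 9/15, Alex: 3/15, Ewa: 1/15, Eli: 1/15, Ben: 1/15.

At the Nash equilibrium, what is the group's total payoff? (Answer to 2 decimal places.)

270.10 dollars

For player j, contributing a unit is worthwhile iff 3.3 × (j's share) ≥ 1, i.e. iff j's share is at least 0.3030.
The only share above 0.3030 is Ravi's 9/15, contributing 37; the remaining 4 contribute 0. Total contributed: 37.
The restocking fund pays out 3.3 × 37 = 122.10 in total (split across the unequal shares, but the aggregate is all that matters for the group sum).
The 4 free-riders keep 37 each, adding 148. Group total = 148 + 122.10 = 270.10.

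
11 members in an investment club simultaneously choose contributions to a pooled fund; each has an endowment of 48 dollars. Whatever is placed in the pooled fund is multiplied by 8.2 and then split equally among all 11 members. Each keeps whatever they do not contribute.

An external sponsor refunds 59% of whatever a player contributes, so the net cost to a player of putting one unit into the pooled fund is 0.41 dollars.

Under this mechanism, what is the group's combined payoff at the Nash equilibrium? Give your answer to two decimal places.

4641.12 dollars

With the mechanism, a contributed unit returns (8.2/11) / 0.41 = 1.8182 per unit of net cost to the contributor — now above 1 — so contributing fully is weakly dominant for every player.
So the Nash equilibrium is full contribution by all 11; the group earns 11 × (48 × 0.59 + 8.2 × 48) = 4641.12.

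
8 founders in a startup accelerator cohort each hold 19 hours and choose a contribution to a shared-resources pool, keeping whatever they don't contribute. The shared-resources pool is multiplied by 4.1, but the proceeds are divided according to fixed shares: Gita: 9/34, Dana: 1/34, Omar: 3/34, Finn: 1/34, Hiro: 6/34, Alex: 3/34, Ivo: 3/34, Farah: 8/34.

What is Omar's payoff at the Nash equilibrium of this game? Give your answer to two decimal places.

A player with share s gets back 4.1·s per unit contributed, so full contribution is dominant for anyone with s > 1/4.1 = 0.2439 and zero contribution is dominant for anyone below.
The only share above 0.2439 is Gita's 9/34, contributing 19; the remaining 7 contribute 0. Total contributed: 19.
Omar keeps 19 and receives 4.1 × 19 × 3/34 = 6.87 from the shared-resources pool, for a payoff of 25.87.

25.87 hours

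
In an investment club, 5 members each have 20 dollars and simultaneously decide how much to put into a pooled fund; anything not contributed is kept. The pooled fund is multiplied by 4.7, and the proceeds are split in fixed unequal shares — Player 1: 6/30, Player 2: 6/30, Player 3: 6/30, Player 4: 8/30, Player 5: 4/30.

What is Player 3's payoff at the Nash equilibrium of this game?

38.80 dollars

For player j, contributing a unit is worthwhile iff 4.7 × (j's share) ≥ 1, i.e. iff j's share is at least 0.2128.
The only share above 0.2128 is Player 4's 8/30, contributing 20; the remaining 4 contribute 0. Total contributed: 20.
Player 3 keeps 20 and receives 4.7 × 20 × 6/30 = 18.80 from the pooled fund, for a payoff of 38.80.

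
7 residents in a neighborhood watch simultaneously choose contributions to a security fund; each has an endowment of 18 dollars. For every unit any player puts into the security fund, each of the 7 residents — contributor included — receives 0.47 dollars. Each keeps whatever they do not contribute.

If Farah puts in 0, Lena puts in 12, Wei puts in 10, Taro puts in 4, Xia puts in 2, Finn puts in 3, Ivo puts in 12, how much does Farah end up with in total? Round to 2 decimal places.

Total contributed: 0 + 12 + 10 + 4 + 2 + 3 + 12 = 43.
Each receives 0.47 × 43 = 20.21 from the security fund.
Farah keeps 18 − 0 = 18, so Farah's payoff is 18 + 20.21 = 38.21.

38.21 dollars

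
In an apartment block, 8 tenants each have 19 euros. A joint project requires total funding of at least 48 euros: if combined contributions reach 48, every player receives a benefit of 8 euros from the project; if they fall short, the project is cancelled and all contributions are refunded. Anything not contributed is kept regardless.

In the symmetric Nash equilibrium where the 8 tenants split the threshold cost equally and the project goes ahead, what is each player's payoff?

21 euros

Equal share of the threshold: 48/8 = 6.
At this profile no one gains by cutting their contribution: any cut drops the total below 48, the project is cancelled, contributions are refunded, and the deviator ends with 19, which is less than 19 − 6 + 8 = 21. Contributing more than 6 just wastes the excess. So contributing exactly 6 is a best response.
Each player's payoff: 19 − 6 + 8 = 21.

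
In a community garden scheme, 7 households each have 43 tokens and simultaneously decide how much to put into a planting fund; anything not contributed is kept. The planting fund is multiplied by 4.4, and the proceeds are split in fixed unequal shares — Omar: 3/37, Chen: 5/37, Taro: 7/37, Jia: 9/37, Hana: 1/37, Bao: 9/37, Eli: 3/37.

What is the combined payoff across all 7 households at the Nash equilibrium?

Player j's private return per contributed unit is 4.4 × (j's share). Contributing is weakly dominant for j when that share is at least 1/4.4 = 0.2273, and contributing 0 is dominant otherwise.
The shares above 0.2273 belong to Jia and Bao, contributing 43 each; the remaining 5 contribute 0. Total contributed: 86.
The planting fund pays out 4.4 × 86 = 378.40 in total (split across the unequal shares, but the aggregate is all that matters for the group sum).
The 5 free-riders keep 43 each, adding 215. Group total = 215 + 378.40 = 593.40.

593.40 tokens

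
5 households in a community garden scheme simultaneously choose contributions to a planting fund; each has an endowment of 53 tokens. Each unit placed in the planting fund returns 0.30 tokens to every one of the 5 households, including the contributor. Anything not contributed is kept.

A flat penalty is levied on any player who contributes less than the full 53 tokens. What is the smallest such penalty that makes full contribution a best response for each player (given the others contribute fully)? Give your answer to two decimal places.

37.10 tokens

Given the others contribute fully, the best deviation is to contribute 0 (any partial contribution still incurs the fine and gives up units whose private return 0.30 is below 1).
Deviating from 53 to 0 saves 53 tokens but forfeits the deviator's share of the drop in the planting fund: 0.30 × 53 = 15.90.
So the deviation gain is 53 − 15.90 = 37.10, and the fine must be at least 37.10 tokens to wipe it out.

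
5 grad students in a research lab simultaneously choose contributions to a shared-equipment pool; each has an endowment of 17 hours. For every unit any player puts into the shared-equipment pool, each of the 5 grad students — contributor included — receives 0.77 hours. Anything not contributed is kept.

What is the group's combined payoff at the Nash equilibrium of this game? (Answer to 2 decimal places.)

85.00 hours

The private return per contributed unit is 0.77 < 1, so contributing 0 is dominant for every player. At the Nash equilibrium everyone keeps their 17, and the group total is 5 × 17 = 85.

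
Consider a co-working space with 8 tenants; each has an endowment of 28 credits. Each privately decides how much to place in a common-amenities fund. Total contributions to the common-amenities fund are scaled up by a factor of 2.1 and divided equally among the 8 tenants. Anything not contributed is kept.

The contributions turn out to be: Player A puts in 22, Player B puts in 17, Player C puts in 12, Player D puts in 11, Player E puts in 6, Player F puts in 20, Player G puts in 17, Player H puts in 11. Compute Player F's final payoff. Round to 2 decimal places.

Total contributed: 22 + 17 + 12 + 11 + 6 + 20 + 17 + 11 = 116.
Each receives 2.1 × 116 / 8 = 30.45 from the common-amenities fund.
Player F keeps 28 − 20 = 8, so Player F's payoff is 8 + 30.45 = 38.45.

38.45 credits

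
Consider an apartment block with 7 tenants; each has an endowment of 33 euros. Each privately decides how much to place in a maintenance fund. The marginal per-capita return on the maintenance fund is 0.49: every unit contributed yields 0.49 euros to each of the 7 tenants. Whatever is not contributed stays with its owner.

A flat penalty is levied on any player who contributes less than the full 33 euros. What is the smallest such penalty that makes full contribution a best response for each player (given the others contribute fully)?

Given the others contribute fully, the best deviation is to contribute 0 (any partial contribution still incurs the fine and gives up units whose private return 0.49 is below 1).
Deviating from 33 to 0 saves 33 euros but forfeits the deviator's share of the drop in the maintenance fund: 0.49 × 33 = 16.17.
So the deviation gain is 33 − 16.17 = 16.83, and the fine must be at least 16.83 euros to wipe it out.

16.83 euros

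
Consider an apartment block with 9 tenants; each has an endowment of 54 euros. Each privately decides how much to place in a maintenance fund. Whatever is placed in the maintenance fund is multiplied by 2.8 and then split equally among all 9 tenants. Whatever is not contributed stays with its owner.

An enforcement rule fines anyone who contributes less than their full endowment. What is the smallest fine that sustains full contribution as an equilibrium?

37.20 euros

Given the others contribute fully, the best deviation is to contribute 0 (any partial contribution still incurs the fine and gives up units whose private return 0.3111 is below 1).
Deviating from 54 to 0 saves 54 euros but forfeits the deviator's share of the drop in the maintenance fund: 2.8/9 × 54 = 16.80.
So the deviation gain is 54 − 16.80 = 37.20, and the fine must be at least 37.20 euros to wipe it out.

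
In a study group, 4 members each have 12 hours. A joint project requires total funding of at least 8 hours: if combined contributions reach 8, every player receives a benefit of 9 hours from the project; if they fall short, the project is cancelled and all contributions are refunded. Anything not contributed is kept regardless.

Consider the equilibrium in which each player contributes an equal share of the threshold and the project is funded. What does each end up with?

Equal share of the threshold: 8/4 = 2.
At this profile no one gains by cutting their contribution: any cut drops the total below 8, the project is cancelled, contributions are refunded, and the deviator ends with 12, which is less than 12 − 2 + 9 = 19. Contributing more than 2 just wastes the excess. So contributing exactly 2 is a best response.
Each player's payoff: 12 − 2 + 9 = 19.

19 hours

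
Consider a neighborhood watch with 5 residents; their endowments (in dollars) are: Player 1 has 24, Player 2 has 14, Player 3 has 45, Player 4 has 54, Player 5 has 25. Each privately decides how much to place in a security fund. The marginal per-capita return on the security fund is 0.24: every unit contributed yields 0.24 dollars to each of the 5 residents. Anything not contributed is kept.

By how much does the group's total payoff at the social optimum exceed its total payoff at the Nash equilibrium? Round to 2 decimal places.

The private return per contributed unit is 0.24 < 1 for everyone, so the Nash equilibrium is zero contribution and the group total is Σ E_j = 24 + 14 + 45 + 54 + 25 = 162.
Each contributed unit returns 1.200 to the group, so the social optimum is full contribution by everyone: group total = 1.200 × 162 = 194.40.
Efficiency loss = (1.200 − 1) × 162 = 32.40.

32.40 dollars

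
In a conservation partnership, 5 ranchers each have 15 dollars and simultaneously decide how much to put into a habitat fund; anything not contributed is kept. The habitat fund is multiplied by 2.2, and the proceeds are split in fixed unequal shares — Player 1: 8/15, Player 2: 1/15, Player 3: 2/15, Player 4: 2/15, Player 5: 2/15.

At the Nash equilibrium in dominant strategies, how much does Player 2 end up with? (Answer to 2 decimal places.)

Each unit j contributes comes back to j as 2.2 × (j's share), so j prefers to contribute only if that share exceeds 1/2.2 = 0.4545; otherwise keeping the unit dominates.
Player 1 alone (share 8/15) is above the threshold, contributing 15; the remaining 4 contribute 0. Total contributed: 15.
Player 2 keeps 15 and receives 2.2 × 15 × 1/15 = 2.20 from the habitat fund, for a payoff of 17.20.

17.20 dollars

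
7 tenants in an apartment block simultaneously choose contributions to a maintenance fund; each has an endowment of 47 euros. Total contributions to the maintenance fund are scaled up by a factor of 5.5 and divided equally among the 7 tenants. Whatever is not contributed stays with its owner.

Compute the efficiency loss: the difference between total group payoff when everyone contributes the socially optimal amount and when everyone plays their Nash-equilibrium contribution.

1480.50 euros

Each contributed unit returns 5.5/7 = 0.7857 to its contributor — below 1 — so contributing 0 is dominant for every player. At the Nash equilibrium everyone keeps their 47, and the group total is 7 × 47 = 329.
Each contributed unit returns 5.500 to the group as a whole (0.7857 to each of 7 players), which exceeds 1, so the social optimum is full contribution: group total = 5.500 × 329 = 1809.50.
Efficiency loss = 1809.50 − 329 = 1480.50.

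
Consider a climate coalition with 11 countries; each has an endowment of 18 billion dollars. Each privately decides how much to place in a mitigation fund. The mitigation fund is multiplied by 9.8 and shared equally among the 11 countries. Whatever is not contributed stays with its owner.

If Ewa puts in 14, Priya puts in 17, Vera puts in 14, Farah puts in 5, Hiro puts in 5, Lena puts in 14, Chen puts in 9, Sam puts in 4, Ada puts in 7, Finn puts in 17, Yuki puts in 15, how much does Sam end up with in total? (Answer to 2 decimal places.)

Total contributed: 14 + 17 + 14 + 5 + 5 + 14 + 9 + 4 + 7 + 17 + 15 = 121.
Each receives 9.8 × 121 / 11 = 107.80 from the mitigation fund.
Sam keeps 18 − 4 = 14, so Sam's payoff is 14 + 107.80 = 121.80.

121.80 billion dollars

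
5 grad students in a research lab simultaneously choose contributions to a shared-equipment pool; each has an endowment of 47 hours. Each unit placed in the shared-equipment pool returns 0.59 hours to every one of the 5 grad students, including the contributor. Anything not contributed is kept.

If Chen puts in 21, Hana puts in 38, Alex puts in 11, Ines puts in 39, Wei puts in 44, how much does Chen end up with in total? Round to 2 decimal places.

116.27 hours

Total contributed: 21 + 38 + 11 + 39 + 44 = 153.
Each receives 0.59 × 153 = 90.27 from the shared-equipment pool.
Chen keeps 47 − 21 = 26, so Chen's payoff is 26 + 90.27 = 116.27.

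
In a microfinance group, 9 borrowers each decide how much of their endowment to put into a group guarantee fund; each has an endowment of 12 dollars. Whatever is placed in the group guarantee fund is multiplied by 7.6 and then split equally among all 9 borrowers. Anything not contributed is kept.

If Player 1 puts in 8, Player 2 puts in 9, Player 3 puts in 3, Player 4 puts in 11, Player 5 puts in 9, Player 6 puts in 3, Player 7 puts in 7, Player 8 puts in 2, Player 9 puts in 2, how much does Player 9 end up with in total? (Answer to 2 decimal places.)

55.60 dollars

Total contributed: 8 + 9 + 3 + 11 + 9 + 3 + 7 + 2 + 2 = 54.
Each receives 7.6 × 54 / 9 = 45.60 from the group guarantee fund.
Player 9 keeps 12 − 2 = 10, so Player 9's payoff is 10 + 45.60 = 55.60.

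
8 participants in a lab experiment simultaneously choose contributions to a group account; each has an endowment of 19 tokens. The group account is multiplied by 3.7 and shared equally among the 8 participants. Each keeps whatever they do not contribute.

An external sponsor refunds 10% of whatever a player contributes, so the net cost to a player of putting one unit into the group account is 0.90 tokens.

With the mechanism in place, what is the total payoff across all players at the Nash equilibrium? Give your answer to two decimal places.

152.00 tokens

Even with the mechanism, each unit contributed returns only (3.7/8) / 0.90 = 0.5139 per unit of net cost, so contributing nothing is still dominant.
Everyone keeps their endowment and the group total is 8 × 19 = 152.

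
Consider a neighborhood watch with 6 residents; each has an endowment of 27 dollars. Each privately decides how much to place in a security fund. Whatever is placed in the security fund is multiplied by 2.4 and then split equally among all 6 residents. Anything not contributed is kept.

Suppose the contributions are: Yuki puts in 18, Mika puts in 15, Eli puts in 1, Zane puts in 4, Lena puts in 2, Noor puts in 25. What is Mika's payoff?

38.00 dollars

Total contributed: 18 + 15 + 1 + 4 + 2 + 25 = 65.
Each receives 2.4 × 65 / 6 = 26.00 from the security fund.
Mika keeps 27 − 15 = 12, so Mika's payoff is 12 + 26.00 = 38.00.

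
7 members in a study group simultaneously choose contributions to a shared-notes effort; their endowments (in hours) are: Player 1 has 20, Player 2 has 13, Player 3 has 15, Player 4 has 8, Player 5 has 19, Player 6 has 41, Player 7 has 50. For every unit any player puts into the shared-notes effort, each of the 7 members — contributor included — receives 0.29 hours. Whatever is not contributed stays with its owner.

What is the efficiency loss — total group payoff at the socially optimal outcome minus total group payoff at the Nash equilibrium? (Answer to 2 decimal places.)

The private return per contributed unit is 0.29 < 1 for everyone, so the Nash equilibrium is zero contribution and the group total is Σ E_j = 20 + 13 + 15 + 8 + 19 + 41 + 50 = 166.
Each contributed unit returns 2.030 to the group, so the social optimum is full contribution by everyone: group total = 2.030 × 166 = 336.98.
Efficiency loss = (2.030 − 1) × 166 = 170.98.

170.98 hours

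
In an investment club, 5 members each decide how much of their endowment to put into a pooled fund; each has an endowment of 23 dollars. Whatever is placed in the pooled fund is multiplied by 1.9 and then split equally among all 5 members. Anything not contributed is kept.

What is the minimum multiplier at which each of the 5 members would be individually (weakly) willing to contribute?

5

A contributed unit returns (multiplier)/5 to its contributor.
This reaches 1 exactly when the multiplier is 5.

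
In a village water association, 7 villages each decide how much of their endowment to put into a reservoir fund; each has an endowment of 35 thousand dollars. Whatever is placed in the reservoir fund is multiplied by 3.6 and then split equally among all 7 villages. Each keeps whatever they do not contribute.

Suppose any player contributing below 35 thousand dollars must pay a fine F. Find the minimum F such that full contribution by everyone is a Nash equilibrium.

Given the others contribute fully, the best deviation is to contribute 0 (any partial contribution still incurs the fine and gives up units whose private return 0.5143 is below 1).
Deviating from 35 to 0 saves 35 thousand dollars but forfeits the deviator's share of the drop in the reservoir fund: 3.6/7 × 35 = 18.00.
So the deviation gain is 35 − 18.00 = 17.00, and the fine must be at least 17.00 thousand dollars to wipe it out.

17.00 thousand dollars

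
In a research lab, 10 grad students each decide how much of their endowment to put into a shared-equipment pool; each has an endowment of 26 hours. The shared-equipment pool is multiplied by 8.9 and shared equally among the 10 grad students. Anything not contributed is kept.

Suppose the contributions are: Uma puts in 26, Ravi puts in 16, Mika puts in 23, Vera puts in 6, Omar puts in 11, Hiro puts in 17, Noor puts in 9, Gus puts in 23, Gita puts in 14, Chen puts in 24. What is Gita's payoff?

Total contributed: 26 + 16 + 23 + 6 + 11 + 17 + 9 + 23 + 14 + 24 = 169.
Each receives 8.9 × 169 / 10 = 150.41 from the shared-equipment pool.
Gita keeps 26 − 14 = 12, so Gita's payoff is 12 + 150.41 = 162.41.

162.41 hours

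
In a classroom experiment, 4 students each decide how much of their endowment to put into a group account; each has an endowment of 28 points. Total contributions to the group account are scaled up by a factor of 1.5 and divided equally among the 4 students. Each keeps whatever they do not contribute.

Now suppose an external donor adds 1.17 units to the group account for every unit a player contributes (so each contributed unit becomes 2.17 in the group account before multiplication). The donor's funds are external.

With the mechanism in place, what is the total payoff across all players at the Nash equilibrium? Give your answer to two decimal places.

The effective private return is 1.5 × 2.17 / 4 = 0.8138, which is still under 1, so the mechanism doesn't change anyone's dominant strategy: zero contribution.
Everyone keeps their endowment and the group total is 4 × 28 = 112.

112.00 points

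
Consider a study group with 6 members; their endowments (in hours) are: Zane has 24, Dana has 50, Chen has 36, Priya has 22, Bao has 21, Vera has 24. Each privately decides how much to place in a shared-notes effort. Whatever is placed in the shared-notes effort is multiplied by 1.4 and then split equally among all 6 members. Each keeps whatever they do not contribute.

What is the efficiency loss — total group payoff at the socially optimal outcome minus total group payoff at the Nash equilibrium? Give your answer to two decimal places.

The private return per contributed unit is 1.4/6 = 0.2333 < 1 for every player regardless of endowment, so the Nash equilibrium is zero contribution and the group total is Σ E_j = 24 + 50 + 36 + 22 + 21 + 24 = 177.
Each contributed unit returns 1.400 to the group, so the social optimum is full contribution by everyone: group total = 1.400 × 177 = 247.80.
Efficiency loss = (1.400 − 1) × 177 = 70.80.

70.80 hours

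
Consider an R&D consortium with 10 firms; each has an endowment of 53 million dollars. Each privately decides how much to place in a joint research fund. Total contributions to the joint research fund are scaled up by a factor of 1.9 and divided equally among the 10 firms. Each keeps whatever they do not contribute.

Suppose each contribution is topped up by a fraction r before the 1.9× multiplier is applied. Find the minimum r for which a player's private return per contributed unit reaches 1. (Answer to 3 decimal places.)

With matching at rate r, one contributed unit becomes (1 + r) in the joint research fund and returns 1.9 × (1 + r) / 10 to the contributor.
Setting this equal to 1: 1 + r = 10/1.9 = 5.2632.
So the minimum matching rate is r = 5.2632 − 1 = 4.263.

4.263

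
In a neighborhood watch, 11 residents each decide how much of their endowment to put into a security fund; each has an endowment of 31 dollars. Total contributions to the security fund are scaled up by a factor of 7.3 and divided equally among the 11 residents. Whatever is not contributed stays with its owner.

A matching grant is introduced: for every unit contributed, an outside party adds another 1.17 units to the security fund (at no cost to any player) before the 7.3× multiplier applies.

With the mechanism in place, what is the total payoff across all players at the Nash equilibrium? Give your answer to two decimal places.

5401.78 dollars

Under the mechanism each unit contributed yields 7.3 × 2.17 / 11 = 1.4401 back to its contributor per unit of net cost, which exceeds 1, making full contribution the dominant choice for everyone.
At the Nash equilibrium everyone contributes 31. Group total payoff = 7.3 × 2.17 × 341 = 5401.78.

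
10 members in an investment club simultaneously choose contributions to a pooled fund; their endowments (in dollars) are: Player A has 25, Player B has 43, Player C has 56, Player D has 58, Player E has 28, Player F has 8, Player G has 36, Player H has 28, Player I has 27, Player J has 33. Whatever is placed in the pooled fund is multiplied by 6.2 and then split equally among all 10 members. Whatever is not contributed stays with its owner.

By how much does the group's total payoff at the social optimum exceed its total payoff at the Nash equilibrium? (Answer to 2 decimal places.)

1778.40 dollars

The private return per contributed unit is 6.2/10 = 0.6200 < 1 for every player regardless of endowment, so the Nash equilibrium is zero contribution and the group total is Σ E_j = 25 + 43 + 56 + 58 + 28 + 8 + 36 + 28 + 27 + 33 = 342.
Each contributed unit returns 6.200 to the group, so the social optimum is full contribution by everyone: group total = 6.200 × 342 = 2120.40.
Efficiency loss = (6.200 − 1) × 342 = 1778.40.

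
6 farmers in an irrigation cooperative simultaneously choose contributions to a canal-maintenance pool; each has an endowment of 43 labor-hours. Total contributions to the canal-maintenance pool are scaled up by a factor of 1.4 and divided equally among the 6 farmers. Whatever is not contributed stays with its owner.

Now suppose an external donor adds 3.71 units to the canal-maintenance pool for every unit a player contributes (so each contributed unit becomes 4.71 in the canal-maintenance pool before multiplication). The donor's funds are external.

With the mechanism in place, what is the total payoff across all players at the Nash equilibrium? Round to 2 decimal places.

1701.25 labor-hours

With the mechanism, a contributed unit returns 1.4 × 4.71 / 6 = 1.0990 per unit of net cost to the contributor — now above 1 — so contributing fully is weakly dominant for every player.
At the Nash equilibrium everyone contributes 43. Group total payoff = 1.4 × 4.71 × 258 = 1701.25.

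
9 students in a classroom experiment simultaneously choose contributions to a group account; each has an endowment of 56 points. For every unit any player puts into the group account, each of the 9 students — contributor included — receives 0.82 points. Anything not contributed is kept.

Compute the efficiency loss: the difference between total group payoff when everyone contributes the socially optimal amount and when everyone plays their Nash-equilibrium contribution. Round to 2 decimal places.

The private return per contributed unit is 0.82 < 1, so contributing 0 is dominant for every player. At the Nash equilibrium everyone keeps their 56, and the group total is 9 × 56 = 504.
Each contributed unit returns 7.380 to the group as a whole (0.82 to each of 9 players), which exceeds 1, so the social optimum is full contribution: group total = 7.380 × 504 = 3719.52.
Efficiency loss = 3719.52 − 504 = 3215.52.

3215.52 points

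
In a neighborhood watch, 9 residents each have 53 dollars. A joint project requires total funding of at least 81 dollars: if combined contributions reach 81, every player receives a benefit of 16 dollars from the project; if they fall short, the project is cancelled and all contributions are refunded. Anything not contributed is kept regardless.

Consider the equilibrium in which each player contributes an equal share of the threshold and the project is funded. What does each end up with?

Equal share of the threshold: 81/9 = 9.
At this profile no one gains by cutting their contribution: any cut drops the total below 81, the project is cancelled, contributions are refunded, and the deviator ends with 53, which is less than 53 − 9 + 16 = 60. Contributing more than 9 just wastes the excess. So contributing exactly 9 is a best response.
Each player's payoff: 53 − 9 + 16 = 60.

60 dollars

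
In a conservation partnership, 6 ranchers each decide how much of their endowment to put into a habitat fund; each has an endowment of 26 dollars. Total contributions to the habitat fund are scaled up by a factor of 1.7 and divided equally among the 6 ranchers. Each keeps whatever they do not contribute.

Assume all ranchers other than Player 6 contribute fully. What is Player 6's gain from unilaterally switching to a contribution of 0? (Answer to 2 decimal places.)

18.63 dollars

Switching from a contribution of 26 to 0 lets Player 6 keep an extra 26 dollars, but lowers the habitat fund by 26, which costs Player 6 their own share of that drop: 1.7/6 × 26 = 7.37.
Net gain = 26 − 7.37 = 18.63. The private return per contributed unit (0.2833) is below 1, so free-riding is indeed the best response regardless of what the others do.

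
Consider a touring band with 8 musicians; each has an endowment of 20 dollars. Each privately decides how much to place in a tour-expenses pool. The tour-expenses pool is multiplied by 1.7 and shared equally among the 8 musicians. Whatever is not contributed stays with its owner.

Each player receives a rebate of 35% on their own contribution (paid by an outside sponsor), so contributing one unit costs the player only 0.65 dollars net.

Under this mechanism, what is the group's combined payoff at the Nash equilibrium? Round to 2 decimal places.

160.00 dollars

The effective private return is (1.7/8) / 0.65 = 0.3269, which is still under 1, so the mechanism doesn't change anyone's dominant strategy: zero contribution.
Everyone keeps their endowment and the group total is 8 × 20 = 160.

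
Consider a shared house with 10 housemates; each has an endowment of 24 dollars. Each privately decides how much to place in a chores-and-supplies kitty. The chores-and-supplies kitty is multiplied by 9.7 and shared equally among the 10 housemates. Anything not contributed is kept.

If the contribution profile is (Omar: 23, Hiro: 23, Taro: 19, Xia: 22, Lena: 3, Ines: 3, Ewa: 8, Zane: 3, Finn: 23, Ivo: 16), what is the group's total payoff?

Total contributed: 23 + 23 + 19 + 22 + 3 + 3 + 8 + 3 + 23 + 16 = 143; total kept: 10 × 24 − 143 = 97.
The chores-and-supplies kitty pays out 9.7 × 143 = 1387.10 in aggregate.
Group total = 97 + 1387.10 = 1484.10.

1484.10 dollars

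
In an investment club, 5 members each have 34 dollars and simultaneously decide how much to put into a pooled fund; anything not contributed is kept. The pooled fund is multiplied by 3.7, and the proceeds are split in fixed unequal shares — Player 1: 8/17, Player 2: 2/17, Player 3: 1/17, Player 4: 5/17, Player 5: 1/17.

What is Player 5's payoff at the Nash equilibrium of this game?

A player with share s gets back 3.7·s per unit contributed, so full contribution is dominant for anyone with s > 1/3.7 = 0.2703 and zero contribution is dominant for anyone below.
Player 1 and Player 4 are above the threshold, contributing 34 each; the remaining 3 contribute 0. Total contributed: 68.
Player 5 keeps 34 and receives 3.7 × 68 × 1/17 = 14.80 from the pooled fund, for a payoff of 48.80.

48.80 dollars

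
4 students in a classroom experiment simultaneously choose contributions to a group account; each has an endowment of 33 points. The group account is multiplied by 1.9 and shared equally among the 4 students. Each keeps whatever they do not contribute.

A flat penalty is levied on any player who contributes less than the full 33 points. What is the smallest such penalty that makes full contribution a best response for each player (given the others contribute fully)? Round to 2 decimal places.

Given the others contribute fully, the best deviation is to contribute 0 (any partial contribution still incurs the fine and gives up units whose private return 0.4750 is below 1).
Deviating from 33 to 0 saves 33 points but forfeits the deviator's share of the drop in the group account: 1.9/4 × 33 = 15.67.
So the deviation gain is 33 − 15.67 = 17.33, and the fine must be at least 17.33 points to wipe it out.

17.33 points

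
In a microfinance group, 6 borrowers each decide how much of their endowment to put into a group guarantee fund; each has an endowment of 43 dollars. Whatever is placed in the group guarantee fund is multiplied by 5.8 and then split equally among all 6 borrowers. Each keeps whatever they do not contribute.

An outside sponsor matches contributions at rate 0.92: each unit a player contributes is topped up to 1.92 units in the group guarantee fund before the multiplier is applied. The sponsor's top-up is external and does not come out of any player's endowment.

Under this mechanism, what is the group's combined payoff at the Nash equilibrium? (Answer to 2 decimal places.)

2873.09 dollars

The effective private return per unit is now 5.8 × 1.92 / 6 = 1.8560 > 1, so every player's dominant strategy flips to full contribution.
So the Nash equilibrium is full contribution by all 6; the group earns 5.8 × 1.92 × 258 = 2873.09.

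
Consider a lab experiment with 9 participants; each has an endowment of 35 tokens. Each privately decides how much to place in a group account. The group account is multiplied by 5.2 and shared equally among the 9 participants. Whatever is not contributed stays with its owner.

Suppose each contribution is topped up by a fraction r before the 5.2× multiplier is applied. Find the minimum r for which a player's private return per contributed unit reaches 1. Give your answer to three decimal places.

0.731

With matching at rate r, one contributed unit becomes (1 + r) in the group account and returns 5.2 × (1 + r) / 9 to the contributor.
Setting this equal to 1: 1 + r = 9/5.2 = 1.7308.
So the minimum matching rate is r = 1.7308 − 1 = 0.731.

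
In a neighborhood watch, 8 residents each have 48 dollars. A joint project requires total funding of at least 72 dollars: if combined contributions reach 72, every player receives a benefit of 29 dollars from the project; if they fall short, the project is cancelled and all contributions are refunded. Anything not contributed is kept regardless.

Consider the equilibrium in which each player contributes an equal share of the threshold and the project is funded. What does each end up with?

68 dollars

Equal share of the threshold: 72/8 = 9.
At this profile no one gains by cutting their contribution: any cut drops the total below 72, the project is cancelled, contributions are refunded, and the deviator ends with 48, which is less than 48 − 9 + 29 = 68. Contributing more than 9 just wastes the excess. So contributing exactly 9 is a best response.
Each player's payoff: 48 − 9 + 29 = 68.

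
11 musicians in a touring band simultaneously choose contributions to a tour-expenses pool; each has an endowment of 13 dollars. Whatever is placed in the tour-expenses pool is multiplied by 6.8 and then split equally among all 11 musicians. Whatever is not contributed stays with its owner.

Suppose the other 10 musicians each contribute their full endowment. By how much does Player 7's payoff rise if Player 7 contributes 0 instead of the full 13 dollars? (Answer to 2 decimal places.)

Switching from a contribution of 13 to 0 lets Player 7 keep an extra 13 dollars, but lowers the tour-expenses pool by 13, which costs Player 7 their own share of that drop: 6.8/11 × 13 = 8.04.
Net gain = 13 − 8.04 = 4.96. The private return per contributed unit (0.6182) is below 1, so free-riding is indeed the best response regardless of what the others do.

4.96 dollars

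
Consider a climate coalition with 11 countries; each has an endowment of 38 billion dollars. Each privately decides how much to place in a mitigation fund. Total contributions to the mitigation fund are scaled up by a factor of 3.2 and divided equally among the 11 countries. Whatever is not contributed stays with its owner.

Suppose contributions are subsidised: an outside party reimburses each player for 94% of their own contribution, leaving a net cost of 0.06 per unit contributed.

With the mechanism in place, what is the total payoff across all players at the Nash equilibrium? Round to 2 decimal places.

With the mechanism, a contributed unit returns (3.2/11) / 0.06 = 4.8485 per unit of net cost to the contributor — now above 1 — so contributing fully is weakly dominant for every player.
So the Nash equilibrium is full contribution by all 11; the group earns 11 × (38 × 0.94 + 3.2 × 38) = 1730.52.

1730.52 billion dollars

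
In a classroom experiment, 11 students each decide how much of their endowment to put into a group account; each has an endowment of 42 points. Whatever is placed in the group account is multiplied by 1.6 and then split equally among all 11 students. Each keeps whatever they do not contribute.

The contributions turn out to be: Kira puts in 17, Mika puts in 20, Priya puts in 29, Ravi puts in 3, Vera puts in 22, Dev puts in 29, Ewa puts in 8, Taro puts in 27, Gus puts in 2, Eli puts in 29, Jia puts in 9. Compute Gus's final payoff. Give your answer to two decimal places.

68.36 points

Total contributed: 17 + 20 + 29 + 3 + 22 + 29 + 8 + 27 + 2 + 29 + 9 = 195.
Each receives 1.6 × 195 / 11 = 28.36 from the group account.
Gus keeps 42 − 2 = 40, so Gus's payoff is 40 + 28.36 = 68.36.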